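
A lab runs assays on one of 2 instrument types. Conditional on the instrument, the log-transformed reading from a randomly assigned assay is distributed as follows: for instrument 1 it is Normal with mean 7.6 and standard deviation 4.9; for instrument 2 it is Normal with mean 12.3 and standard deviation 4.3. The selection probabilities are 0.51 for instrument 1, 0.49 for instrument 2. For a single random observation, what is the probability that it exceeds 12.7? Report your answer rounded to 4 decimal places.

0.3028

Conditional on each instrument, P(X > 12.7): 1: 0.14898; 2: 0.462943.
By total probability, P(X > 12.7) = 0.51·0.14898 + 0.49·0.462943 = 0.302822.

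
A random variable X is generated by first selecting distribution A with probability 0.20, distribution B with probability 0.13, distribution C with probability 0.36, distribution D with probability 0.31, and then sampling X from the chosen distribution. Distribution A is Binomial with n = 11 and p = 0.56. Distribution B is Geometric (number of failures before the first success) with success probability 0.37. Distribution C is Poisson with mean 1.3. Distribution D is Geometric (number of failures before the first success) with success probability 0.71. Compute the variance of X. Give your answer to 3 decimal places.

6.219

Per component, A: μ=6.16, E[X²]=40.656; B: μ=1.7027, E[X²]=7.5011; C: μ=1.3, E[X²]=2.99; D: μ=0.408451, E[X²]=0.742115.
E[X] = 0.2·6.16 + 0.13·1.7027 + 0.36·1.3 + 0.31·0.408451 = 2.04797.
E[X²] = 0.2·40.656 + 0.13·7.5011 + 0.36·2.99 + 0.31·0.742115 = 10.4128.
Var(X) = E[X²] − (E[X])² = 10.4128 − 4.19419 = 6.21861.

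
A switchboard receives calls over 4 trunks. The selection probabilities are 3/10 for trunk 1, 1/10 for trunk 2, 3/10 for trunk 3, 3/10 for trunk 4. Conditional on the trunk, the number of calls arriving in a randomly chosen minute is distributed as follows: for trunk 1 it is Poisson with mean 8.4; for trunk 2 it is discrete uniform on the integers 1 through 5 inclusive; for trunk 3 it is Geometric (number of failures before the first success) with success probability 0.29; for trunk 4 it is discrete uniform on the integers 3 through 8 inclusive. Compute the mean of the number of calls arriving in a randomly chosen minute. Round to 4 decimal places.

5.2045

Component means — 1: 8.4; 2: 3; 3: 2.44828; 4: 5.5.
E[X] = 0.3·8.4 + 0.1·3 + 0.3·2.44828 + 0.3·5.5 = 5.20448.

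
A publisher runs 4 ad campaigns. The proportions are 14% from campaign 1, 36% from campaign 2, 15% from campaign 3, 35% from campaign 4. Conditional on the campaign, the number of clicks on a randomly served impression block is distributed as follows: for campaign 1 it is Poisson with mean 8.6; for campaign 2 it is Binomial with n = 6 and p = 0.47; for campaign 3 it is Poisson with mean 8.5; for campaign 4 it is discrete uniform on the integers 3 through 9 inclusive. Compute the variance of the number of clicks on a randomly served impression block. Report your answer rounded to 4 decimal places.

Per component, 1: μ=8.6, E[X²]=82.56; 2: μ=2.82, E[X²]=9.447; 3: μ=8.5, E[X²]=80.75; 4: μ=6, E[X²]=40.
E[X] = 0.14·8.6 + 0.36·2.82 + 0.15·8.5 + 0.35·6 = 5.5942.
E[X²] = 0.14·82.56 + 0.36·9.447 + 0.15·80.75 + 0.35·40 = 41.0718.
Var(X) = E[X²] − (E[X])² = 41.0718 − 31.2951 = 9.77675.

9.7767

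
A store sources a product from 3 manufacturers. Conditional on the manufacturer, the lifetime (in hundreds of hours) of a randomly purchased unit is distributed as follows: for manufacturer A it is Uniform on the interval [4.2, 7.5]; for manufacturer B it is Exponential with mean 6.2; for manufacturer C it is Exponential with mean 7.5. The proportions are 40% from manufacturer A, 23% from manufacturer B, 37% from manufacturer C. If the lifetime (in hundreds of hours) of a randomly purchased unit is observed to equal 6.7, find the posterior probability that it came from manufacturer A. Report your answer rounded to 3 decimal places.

Likelihoods f(6.7 | ·): A: 0.30303; B: 0.0547381; C: 0.0545719.
Posterior ∝ prior × likelihood. Numerator for A: 0.4·0.30303 = 0.121212.
Normalizing constant: 0.4·0.30303 + 0.23·0.0547381 + 0.37·0.0545719 = 0.153993.
P(A | observation) = 0.121212 / 0.153993 = 0.787125.

0.787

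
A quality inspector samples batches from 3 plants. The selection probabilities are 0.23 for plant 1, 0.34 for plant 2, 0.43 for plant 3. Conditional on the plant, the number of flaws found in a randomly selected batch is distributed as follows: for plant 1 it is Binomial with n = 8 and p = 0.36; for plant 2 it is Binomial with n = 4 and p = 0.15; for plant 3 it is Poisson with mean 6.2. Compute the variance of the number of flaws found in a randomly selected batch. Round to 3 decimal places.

9.345

Per component, 1: μ=2.88, E[X²]=10.1376; 2: μ=0.6, E[X²]=0.87; 3: μ=6.2, E[X²]=44.64.
E[X] = 0.23·2.88 + 0.34·0.6 + 0.43·6.2 = 3.5324.
E[X²] = 0.23·10.1376 + 0.34·0.87 + 0.43·44.64 = 21.8226.
Var(X) = E[X²] − (E[X])² = 21.8226 − 12.4778 = 9.3448.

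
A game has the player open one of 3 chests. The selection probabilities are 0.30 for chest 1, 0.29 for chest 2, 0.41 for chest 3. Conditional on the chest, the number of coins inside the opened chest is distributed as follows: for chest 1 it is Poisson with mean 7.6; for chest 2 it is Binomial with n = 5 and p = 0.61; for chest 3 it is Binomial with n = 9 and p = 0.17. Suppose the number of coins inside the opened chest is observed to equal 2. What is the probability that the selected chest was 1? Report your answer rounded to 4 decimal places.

0.0236

Likelihoods P(X=2 | ·): 1: 0.014453; 2: 0.220726; 3: 0.282323.
Posterior ∝ prior × likelihood. Numerator for 1: 0.3·0.014453 = 0.00433591.
Normalizing constant: 0.3·0.014453 + 0.29·0.220726 + 0.41·0.282323 = 0.184099.
P(1 | observation) = 0.00433591 / 0.184099 = 0.0235521.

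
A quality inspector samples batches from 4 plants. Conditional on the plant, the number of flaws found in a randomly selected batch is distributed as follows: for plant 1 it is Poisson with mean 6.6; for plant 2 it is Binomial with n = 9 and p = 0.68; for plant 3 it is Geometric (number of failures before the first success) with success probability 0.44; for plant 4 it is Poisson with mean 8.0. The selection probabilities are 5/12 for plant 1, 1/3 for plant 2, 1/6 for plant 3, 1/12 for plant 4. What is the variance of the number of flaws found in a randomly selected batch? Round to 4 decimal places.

Per component, 1: μ=6.6, E[X²]=50.16; 2: μ=6.12, E[X²]=39.4128; 3: μ=1.27273, E[X²]=4.5124; 4: μ=8, E[X²]=72.
E[X] = 0.416667·6.6 + 0.333333·6.12 + 0.166667·1.27273 + 0.0833333·8 = 5.66879.
E[X²] = 0.416667·50.16 + 0.333333·39.4128 + 0.166667·4.5124 + 0.0833333·72 = 40.7897.
Var(X) = E[X²] − (E[X])² = 40.7897 − 32.1352 = 8.65451.

8.6545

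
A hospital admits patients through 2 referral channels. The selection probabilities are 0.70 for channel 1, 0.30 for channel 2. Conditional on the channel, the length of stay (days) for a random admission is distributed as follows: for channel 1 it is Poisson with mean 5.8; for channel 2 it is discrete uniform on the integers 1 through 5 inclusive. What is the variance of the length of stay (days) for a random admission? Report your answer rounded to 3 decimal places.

Per component, 1: μ=5.8, E[X²]=39.44; 2: μ=3, E[X²]=11.
E[X] = 0.7·5.8 + 0.3·3 = 4.96.
E[X²] = 0.7·39.44 + 0.3·11 = 30.908.
Var(X) = E[X²] − (E[X])² = 30.908 − 24.6016 = 6.3064.

6.306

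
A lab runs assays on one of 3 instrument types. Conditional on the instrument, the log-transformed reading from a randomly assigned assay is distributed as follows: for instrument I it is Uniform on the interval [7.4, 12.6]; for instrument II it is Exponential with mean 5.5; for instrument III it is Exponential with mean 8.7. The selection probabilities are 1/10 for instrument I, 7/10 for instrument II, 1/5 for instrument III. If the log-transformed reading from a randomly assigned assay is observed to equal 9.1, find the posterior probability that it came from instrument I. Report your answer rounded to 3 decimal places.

Likelihoods f(9.1 | ·): I: 0.192308; II: 0.0347598; III: 0.0403849.
Posterior ∝ prior × likelihood. Numerator for I: 0.1·0.192308 = 0.0192308.
Normalizing constant: 0.1·0.192308 + 0.7·0.0347598 + 0.2·0.0403849 = 0.0516396.
P(I | observation) = 0.0192308 / 0.0516396 = 0.372403.

0.372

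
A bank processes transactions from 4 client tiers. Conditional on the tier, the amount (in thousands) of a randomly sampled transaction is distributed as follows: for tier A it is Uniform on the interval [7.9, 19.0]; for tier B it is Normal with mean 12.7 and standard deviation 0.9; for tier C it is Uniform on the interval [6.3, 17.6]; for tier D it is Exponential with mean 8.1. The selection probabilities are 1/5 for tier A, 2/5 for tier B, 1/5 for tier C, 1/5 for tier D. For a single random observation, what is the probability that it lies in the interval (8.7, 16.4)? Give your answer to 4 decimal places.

0.7169

Conditional on each tier, P(8.7 < X < 16.4): A: 0.693694; B: 0.999976; C: 0.681416; D: 0.209579.
By total probability, P(8.7 < X < 16.4) = 0.2·0.693694 + 0.4·0.999976 + 0.2·0.681416 + 0.2·0.209579 = 0.716928.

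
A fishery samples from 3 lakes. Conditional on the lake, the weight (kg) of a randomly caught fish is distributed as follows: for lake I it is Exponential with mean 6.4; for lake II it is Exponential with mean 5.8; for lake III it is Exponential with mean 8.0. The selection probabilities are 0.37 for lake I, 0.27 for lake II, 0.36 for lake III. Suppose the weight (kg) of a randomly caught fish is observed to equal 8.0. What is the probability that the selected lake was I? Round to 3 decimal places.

0.369

Likelihoods f(8.0 | ·): I: 0.0447664; II: 0.0434055; III: 0.0459849.
Posterior ∝ prior × likelihood. Numerator for I: 0.37·0.0447664 = 0.0165636.
Normalizing constant: 0.37·0.0447664 + 0.27·0.0434055 + 0.36·0.0459849 = 0.0448376.
P(I | observation) = 0.0165636 / 0.0448376 = 0.369412.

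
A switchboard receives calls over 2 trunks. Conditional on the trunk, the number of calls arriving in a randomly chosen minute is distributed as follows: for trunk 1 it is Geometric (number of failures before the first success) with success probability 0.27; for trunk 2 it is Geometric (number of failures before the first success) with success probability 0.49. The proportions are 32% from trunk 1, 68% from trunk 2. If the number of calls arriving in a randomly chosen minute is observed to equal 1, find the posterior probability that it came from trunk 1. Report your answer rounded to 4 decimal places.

0.2707

Likelihoods P(X=1 | ·): 1: 0.1971; 2: 0.2499.
Posterior ∝ prior × likelihood. Numerator for 1: 0.32·0.1971 = 0.063072.
Normalizing constant: 0.32·0.1971 + 0.68·0.2499 = 0.233004.
P(1 | observation) = 0.063072 / 0.233004 = 0.270691.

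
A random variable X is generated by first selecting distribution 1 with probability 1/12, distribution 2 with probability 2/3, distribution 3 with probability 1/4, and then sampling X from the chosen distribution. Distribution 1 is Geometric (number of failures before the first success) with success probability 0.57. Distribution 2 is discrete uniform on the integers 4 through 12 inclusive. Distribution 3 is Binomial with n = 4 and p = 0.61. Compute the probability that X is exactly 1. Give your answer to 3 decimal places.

0.057

Conditional on each component, P(X = 1): 1: 0.2451; 2: 0; 3: 0.144738.
By total probability, P(X = 1) = 0.0833333·0.2451 + 0.666667·0 + 0.25·0.144738 = 0.0566096.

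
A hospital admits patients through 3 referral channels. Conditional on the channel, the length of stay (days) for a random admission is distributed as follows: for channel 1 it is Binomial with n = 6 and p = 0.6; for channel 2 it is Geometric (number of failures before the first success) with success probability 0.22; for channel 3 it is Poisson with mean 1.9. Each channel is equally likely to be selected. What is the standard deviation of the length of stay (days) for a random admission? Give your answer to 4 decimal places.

Per component, 1: μ=3.6, E[X²]=14.4; 2: μ=3.54545, E[X²]=28.686; 3: μ=1.9, E[X²]=5.51.
E[X] = 0.333333·3.6 + 0.333333·3.54545 + 0.333333·1.9 = 3.01515.
E[X²] = 0.333333·14.4 + 0.333333·28.686 + 0.333333·5.51 = 16.1987.
Var(X) = E[X²] − (E[X])² = 16.1987 − 9.09114 = 7.10751.
SD(X) = √7.10751 = 2.66599.

2.6660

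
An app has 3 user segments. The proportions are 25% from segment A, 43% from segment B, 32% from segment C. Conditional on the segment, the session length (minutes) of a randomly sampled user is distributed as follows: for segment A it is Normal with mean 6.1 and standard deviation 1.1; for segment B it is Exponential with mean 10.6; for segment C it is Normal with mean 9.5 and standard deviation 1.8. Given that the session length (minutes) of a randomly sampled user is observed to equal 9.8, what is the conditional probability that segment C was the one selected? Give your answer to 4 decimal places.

Likelihoods f(9.8 | ·): A: 0.00126678; B: 0.0374263; C: 0.218578.
Posterior ∝ prior × likelihood. Numerator for C: 0.32·0.218578 = 0.0699448.
Normalizing constant: 0.25·0.00126678 + 0.43·0.0374263 + 0.32·0.218578 = 0.0863548.
P(C | observation) = 0.0699448 / 0.0863548 = 0.80997.

0.8100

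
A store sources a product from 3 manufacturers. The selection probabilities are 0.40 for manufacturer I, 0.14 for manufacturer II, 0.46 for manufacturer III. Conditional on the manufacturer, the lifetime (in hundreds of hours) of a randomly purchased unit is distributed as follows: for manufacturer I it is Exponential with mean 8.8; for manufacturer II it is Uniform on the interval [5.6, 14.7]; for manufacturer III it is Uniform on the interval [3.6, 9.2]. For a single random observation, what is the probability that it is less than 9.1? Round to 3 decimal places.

0.763

Conditional on each manufacturer, P(X < 9.1): I: 0.644451; II: 0.384615; III: 0.982143.
By total probability, P(X < 9.1) = 0.4·0.644451 + 0.14·0.384615 + 0.46·0.982143 = 0.763412.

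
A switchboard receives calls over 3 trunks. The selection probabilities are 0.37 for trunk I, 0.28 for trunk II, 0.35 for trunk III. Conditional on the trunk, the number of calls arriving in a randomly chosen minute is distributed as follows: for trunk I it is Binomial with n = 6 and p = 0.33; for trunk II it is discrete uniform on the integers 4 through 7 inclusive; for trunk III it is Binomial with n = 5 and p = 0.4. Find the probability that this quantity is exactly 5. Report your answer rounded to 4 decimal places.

Conditional on each trunk, P(X = 5): I: 0.0157324; II: 0.25; III: 0.01024.
By total probability, P(X = 5) = 0.37·0.0157324 + 0.28·0.25 + 0.35·0.01024 = 0.079405.

0.0794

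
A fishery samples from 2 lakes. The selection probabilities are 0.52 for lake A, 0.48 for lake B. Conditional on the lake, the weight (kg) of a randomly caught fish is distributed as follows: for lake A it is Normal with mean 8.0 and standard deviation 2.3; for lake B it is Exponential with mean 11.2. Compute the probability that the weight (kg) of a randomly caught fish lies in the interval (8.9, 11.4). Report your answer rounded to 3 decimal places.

Conditional on each lake, P(8.9 < X < 11.4): A: 0.278117; B: 0.0903741.
By total probability, P(8.9 < X < 11.4) = 0.52·0.278117 + 0.48·0.0903741 = 0.188.

0.188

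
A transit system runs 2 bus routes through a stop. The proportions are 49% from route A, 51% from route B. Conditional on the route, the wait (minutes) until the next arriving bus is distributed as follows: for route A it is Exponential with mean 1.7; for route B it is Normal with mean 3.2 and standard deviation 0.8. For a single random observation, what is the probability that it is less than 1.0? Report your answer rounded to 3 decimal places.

0.219

Conditional on each route, P(X < 1.0): A: 0.444694; B: 0.00297976.
By total probability, P(X < 1.0) = 0.49·0.444694 + 0.51·0.00297976 = 0.21942.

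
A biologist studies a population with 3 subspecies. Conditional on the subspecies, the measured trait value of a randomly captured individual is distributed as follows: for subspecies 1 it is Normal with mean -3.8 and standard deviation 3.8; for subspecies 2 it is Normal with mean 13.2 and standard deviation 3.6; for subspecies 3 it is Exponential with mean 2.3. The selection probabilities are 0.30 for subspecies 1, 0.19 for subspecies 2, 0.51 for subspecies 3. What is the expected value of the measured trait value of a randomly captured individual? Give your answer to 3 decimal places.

Component means — 1: -3.8; 2: 13.2; 3: 2.3.
E[X] = 0.3·-3.8 + 0.19·13.2 + 0.51·2.3 = 2.541.

2.541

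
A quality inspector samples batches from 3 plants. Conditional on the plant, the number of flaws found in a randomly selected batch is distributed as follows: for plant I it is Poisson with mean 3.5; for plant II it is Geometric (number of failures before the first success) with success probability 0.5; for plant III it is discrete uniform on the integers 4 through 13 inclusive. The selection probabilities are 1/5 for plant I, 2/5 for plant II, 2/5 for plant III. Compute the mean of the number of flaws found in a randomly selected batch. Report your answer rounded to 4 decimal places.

Component means — I: 3.5; II: 1; III: 8.5.
E[X] = 0.2·3.5 + 0.4·1 + 0.4·8.5 = 4.5.

4.5000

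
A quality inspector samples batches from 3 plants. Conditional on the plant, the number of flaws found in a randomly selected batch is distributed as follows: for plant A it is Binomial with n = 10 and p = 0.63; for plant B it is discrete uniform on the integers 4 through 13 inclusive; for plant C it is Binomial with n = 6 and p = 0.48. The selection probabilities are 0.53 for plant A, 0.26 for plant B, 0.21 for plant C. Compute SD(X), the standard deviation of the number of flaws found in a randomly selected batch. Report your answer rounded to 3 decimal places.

2.718

Per component, A: μ=6.3, E[X²]=42.021; B: μ=8.5, E[X²]=80.5; C: μ=2.88, E[X²]=9.792.
E[X] = 0.53·6.3 + 0.26·8.5 + 0.21·2.88 = 6.1538.
E[X²] = 0.53·42.021 + 0.26·80.5 + 0.21·9.792 = 45.2575.
Var(X) = E[X²] − (E[X])² = 45.2575 − 37.8693 = 7.3882.
SD(X) = √7.3882 = 2.71812.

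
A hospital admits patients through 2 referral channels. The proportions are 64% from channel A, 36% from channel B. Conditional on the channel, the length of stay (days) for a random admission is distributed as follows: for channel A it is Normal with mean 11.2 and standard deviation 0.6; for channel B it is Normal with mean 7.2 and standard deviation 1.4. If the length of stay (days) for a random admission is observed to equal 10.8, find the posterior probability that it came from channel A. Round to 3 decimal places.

0.989

Likelihoods f(10.8 | ·): A: 0.532413; B: 0.010446.
Posterior ∝ prior × likelihood. Numerator for A: 0.64·0.532413 = 0.340745.
Normalizing constant: 0.64·0.532413 + 0.36·0.010446 = 0.344505.
P(A | observation) = 0.340745 / 0.344505 = 0.989084.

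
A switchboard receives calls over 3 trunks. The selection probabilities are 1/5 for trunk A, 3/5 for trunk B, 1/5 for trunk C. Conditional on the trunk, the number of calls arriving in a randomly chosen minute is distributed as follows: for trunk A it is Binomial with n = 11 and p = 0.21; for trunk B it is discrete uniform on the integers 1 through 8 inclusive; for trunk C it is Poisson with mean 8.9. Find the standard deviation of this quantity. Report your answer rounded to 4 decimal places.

3.1513

Per component, A: μ=2.31, E[X²]=7.161; B: μ=4.5, E[X²]=25.5; C: μ=8.9, E[X²]=88.11.
E[X] = 0.2·2.31 + 0.6·4.5 + 0.2·8.9 = 4.942.
E[X²] = 0.2·7.161 + 0.6·25.5 + 0.2·88.11 = 34.3542.
Var(X) = E[X²] − (E[X])² = 34.3542 − 24.4234 = 9.93084.
SD(X) = √9.93084 = 3.15132.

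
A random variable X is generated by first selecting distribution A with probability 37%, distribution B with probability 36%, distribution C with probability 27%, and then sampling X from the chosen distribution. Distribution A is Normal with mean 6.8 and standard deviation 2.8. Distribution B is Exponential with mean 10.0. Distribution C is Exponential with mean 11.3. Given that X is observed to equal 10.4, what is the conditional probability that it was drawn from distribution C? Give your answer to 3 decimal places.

0.210

Likelihoods f(10.4 | ·): A: 0.062344; B: 0.0353455; C: 0.0352547.
Posterior ∝ prior × likelihood. Numerator for C: 0.27·0.0352547 = 0.00951877.
Normalizing constant: 0.37·0.062344 + 0.36·0.0353455 + 0.27·0.0352547 = 0.0453104.
P(C | observation) = 0.00951877 / 0.0453104 = 0.210079.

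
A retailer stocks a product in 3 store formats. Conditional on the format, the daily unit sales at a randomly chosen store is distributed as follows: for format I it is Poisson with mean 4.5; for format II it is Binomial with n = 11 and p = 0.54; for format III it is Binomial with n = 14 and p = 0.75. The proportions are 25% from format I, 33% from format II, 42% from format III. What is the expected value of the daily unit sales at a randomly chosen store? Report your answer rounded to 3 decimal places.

Component means — I: 4.5; II: 5.94; III: 10.5.
E[X] = 0.25·4.5 + 0.33·5.94 + 0.42·10.5 = 7.4952.

7.495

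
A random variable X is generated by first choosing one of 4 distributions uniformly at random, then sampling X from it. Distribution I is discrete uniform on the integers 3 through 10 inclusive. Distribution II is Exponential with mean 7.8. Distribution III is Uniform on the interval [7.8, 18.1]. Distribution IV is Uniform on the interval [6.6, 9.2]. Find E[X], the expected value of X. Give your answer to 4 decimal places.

8.7875

Component means — I: 6.5; II: 7.8; III: 12.95; IV: 7.9.
E[X] = 0.25·6.5 + 0.25·7.8 + 0.25·12.95 + 0.25·7.9 = 8.7875.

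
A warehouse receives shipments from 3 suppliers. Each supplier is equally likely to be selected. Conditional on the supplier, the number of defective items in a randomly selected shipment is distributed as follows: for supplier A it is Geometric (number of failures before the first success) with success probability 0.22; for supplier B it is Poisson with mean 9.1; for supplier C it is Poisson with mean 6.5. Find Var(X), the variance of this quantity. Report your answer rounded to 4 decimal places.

Per component, A: μ=3.54545, E[X²]=28.686; B: μ=9.1, E[X²]=91.91; C: μ=6.5, E[X²]=48.75.
E[X] = 0.333333·3.54545 + 0.333333·9.1 + 0.333333·6.5 = 6.38182.
E[X²] = 0.333333·28.686 + 0.333333·91.91 + 0.333333·48.75 = 56.4487.
Var(X) = E[X²] − (E[X])² = 56.4487 − 40.7276 = 15.721.

15.7210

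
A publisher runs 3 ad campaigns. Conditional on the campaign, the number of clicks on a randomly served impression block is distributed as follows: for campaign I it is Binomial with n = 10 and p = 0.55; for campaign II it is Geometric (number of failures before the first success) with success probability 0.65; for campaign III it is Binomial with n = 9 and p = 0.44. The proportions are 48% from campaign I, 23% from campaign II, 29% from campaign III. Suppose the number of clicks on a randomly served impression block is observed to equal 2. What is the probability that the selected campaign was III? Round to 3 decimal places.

Likelihoods P(X=2 | ·): I: 0.0228896; II: 0.079625; III: 0.120372.
Posterior ∝ prior × likelihood. Numerator for III: 0.29·0.120372 = 0.0349078.
Normalizing constant: 0.48·0.0228896 + 0.23·0.079625 + 0.29·0.120372 = 0.0642085.
P(III | observation) = 0.0349078 / 0.0642085 = 0.543663.

0.544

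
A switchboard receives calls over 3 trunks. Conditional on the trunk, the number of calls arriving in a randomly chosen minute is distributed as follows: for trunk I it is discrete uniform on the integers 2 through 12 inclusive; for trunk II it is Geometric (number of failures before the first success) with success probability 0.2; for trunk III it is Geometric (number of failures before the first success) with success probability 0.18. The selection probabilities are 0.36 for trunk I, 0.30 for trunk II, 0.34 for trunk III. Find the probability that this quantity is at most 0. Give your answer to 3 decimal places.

Conditional on each trunk, P(X ≤ 0): I: 0; II: 0.2; III: 0.18.
By total probability, P(X ≤ 0) = 0.36·0 + 0.3·0.2 + 0.34·0.18 = 0.1212.

0.121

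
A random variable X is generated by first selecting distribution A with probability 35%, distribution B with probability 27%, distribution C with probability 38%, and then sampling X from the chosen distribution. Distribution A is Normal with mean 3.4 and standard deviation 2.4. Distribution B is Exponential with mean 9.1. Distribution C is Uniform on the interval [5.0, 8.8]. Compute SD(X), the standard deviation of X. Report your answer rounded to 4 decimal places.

Per component, A: μ=3.4, E[X²]=17.32; B: μ=9.1, E[X²]=165.62; C: μ=6.9, E[X²]=48.8133.
E[X] = 0.35·3.4 + 0.27·9.1 + 0.38·6.9 = 6.269.
E[X²] = 0.35·17.32 + 0.27·165.62 + 0.38·48.8133 = 69.3285.
Var(X) = E[X²] − (E[X])² = 69.3285 − 39.3004 = 30.0281.
SD(X) = √30.0281 = 5.47979.

5.4798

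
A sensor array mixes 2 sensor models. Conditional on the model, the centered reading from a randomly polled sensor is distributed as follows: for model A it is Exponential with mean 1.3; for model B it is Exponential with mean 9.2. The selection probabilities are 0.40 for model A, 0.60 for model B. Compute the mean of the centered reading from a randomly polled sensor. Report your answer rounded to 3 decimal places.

6.040

Component means — A: 1.3; B: 9.2.
E[X] = 0.4·1.3 + 0.6·9.2 = 6.04.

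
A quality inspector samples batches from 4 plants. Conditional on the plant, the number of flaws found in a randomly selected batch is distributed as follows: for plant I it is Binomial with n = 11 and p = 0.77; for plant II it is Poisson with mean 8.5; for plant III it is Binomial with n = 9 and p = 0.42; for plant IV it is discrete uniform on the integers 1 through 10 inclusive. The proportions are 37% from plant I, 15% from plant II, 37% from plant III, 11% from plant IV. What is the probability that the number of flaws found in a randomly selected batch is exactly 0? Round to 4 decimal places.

Conditional on each plant, P(X = 0): I: 9.5281e-08; II: 0.000203468; III: 0.00742766; IV: 0.
By total probability, P(X = 0) = 0.37·9.5281e-08 + 0.15·0.000203468 + 0.37·0.00742766 + 0.11·0 = 0.00277879.

0.0028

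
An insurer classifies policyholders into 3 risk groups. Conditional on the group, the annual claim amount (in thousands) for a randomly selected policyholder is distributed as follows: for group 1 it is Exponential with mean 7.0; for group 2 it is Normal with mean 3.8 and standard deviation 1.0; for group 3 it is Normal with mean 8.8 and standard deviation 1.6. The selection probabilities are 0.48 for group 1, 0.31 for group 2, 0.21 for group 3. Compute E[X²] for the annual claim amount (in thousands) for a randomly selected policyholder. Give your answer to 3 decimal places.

For each component E[X²] = Var + (mean)², giving 1: 98; 2: 15.44; 3: 80.
Overall E[X²] = 0.48·98 + 0.31·15.44 + 0.21·80 = 68.6264.

68.626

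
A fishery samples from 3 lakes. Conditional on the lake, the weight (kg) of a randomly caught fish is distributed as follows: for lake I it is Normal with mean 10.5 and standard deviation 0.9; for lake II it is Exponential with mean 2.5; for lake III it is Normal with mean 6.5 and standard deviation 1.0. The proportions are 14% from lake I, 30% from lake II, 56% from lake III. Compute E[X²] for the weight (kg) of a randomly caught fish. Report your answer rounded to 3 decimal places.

43.518

For each component E[X²] = Var + (mean)², giving I: 111.06; II: 12.5; III: 43.25.
Overall E[X²] = 0.14·111.06 + 0.3·12.5 + 0.56·43.25 = 43.5184.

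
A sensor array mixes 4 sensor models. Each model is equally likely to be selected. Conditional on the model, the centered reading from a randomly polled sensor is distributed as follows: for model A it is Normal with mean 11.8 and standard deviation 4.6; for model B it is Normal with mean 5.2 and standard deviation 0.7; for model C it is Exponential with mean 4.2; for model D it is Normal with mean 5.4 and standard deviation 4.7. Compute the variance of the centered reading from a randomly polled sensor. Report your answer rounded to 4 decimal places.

Per component, A: μ=11.8, E[X²]=160.4; B: μ=5.2, E[X²]=27.53; C: μ=4.2, E[X²]=35.28; D: μ=5.4, E[X²]=51.25.
E[X] = 0.25·11.8 + 0.25·5.2 + 0.25·4.2 + 0.25·5.4 = 6.65.
E[X²] = 0.25·160.4 + 0.25·27.53 + 0.25·35.28 + 0.25·51.25 = 68.615.
Var(X) = E[X²] − (E[X])² = 68.615 − 44.2225 = 24.3925.

24.3925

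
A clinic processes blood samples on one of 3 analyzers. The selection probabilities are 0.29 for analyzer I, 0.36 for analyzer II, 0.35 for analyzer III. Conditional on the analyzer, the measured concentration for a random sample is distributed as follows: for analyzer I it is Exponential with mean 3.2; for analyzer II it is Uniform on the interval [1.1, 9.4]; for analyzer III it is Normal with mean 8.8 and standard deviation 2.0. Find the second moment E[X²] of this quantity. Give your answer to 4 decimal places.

46.4324

For each component E[X²] = Var + (mean)², giving I: 20.48; II: 33.3033; III: 81.44.
Overall E[X²] = 0.29·20.48 + 0.36·33.3033 + 0.35·81.44 = 46.4324.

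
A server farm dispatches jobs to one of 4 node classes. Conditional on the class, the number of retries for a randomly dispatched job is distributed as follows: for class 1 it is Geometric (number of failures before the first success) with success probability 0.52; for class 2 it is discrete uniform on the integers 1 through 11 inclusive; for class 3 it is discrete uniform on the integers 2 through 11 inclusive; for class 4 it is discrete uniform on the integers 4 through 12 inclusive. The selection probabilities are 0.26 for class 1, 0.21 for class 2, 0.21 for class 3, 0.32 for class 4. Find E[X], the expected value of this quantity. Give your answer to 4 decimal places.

Component means — 1: 0.923077; 2: 6; 3: 6.5; 4: 8.
E[X] = 0.26·0.923077 + 0.21·6 + 0.21·6.5 + 0.32·8 = 5.425.

5.4250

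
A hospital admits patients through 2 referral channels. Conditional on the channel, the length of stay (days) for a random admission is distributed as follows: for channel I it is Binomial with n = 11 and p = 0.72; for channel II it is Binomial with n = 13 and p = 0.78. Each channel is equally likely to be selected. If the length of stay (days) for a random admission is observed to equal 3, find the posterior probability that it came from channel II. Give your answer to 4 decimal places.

Likelihoods P(X=3 | ·): I: 0.00232673; II: 3.60476e-05.
Posterior ∝ prior × likelihood. Numerator for II: 0.5·3.60476e-05 = 1.80238e-05.
Normalizing constant: 0.5·0.00232673 + 0.5·3.60476e-05 = 0.00118139.
P(II | observation) = 1.80238e-05 / 0.00118139 = 0.0152565.

0.0153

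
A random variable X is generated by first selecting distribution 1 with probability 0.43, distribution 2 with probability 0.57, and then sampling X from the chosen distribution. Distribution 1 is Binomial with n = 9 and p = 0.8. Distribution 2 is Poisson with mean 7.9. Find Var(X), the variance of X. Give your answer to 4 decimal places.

Per component, 1: μ=7.2, E[X²]=53.28; 2: μ=7.9, E[X²]=70.31.
E[X] = 0.43·7.2 + 0.57·7.9 = 7.599.
E[X²] = 0.43·53.28 + 0.57·70.31 = 62.9871.
Var(X) = E[X²] − (E[X])² = 62.9871 − 57.7448 = 5.2423.

5.2423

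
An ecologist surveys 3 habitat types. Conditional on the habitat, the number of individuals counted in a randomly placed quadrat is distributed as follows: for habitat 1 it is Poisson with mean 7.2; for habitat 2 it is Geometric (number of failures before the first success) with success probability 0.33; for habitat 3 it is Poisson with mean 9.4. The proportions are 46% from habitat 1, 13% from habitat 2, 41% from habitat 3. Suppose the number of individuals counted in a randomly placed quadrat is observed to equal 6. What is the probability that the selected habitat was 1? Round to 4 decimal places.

0.6462

Likelihoods P(X=6 | ·): 1: 0.144458; 2: 0.0298513; 3: 0.0792623.
Posterior ∝ prior × likelihood. Numerator for 1: 0.46·0.144458 = 0.0664508.
Normalizing constant: 0.46·0.144458 + 0.13·0.0298513 + 0.41·0.0792623 = 0.102829.
P(1 | observation) = 0.0664508 / 0.102829 = 0.646226.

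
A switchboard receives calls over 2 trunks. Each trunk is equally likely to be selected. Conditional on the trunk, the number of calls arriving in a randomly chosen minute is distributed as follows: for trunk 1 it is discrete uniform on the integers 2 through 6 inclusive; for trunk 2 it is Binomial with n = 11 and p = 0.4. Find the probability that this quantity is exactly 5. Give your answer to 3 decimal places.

0.210

Conditional on each trunk, P(X = 5): 1: 0.2; 2: 0.220724.
By total probability, P(X = 5) = 0.5·0.2 + 0.5·0.220724 = 0.210362.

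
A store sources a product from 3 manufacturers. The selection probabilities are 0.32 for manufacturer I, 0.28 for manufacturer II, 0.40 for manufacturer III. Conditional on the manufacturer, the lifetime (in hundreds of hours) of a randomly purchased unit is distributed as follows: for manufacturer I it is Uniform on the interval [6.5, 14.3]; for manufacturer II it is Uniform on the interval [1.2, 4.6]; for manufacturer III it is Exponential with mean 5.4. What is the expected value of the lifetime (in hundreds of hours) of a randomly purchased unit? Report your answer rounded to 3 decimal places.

Component means — I: 10.4; II: 2.9; III: 5.4.
E[X] = 0.32·10.4 + 0.28·2.9 + 0.4·5.4 = 6.3.

6.300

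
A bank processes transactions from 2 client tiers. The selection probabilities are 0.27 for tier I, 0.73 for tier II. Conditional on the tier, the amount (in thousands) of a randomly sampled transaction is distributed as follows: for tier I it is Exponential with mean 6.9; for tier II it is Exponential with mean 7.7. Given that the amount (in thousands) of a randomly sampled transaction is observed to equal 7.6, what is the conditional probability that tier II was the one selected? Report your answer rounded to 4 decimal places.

0.7309

Likelihoods f(7.6 | ·): I: 0.0481723; II: 0.0484011.
Posterior ∝ prior × likelihood. Numerator for II: 0.73·0.0484011 = 0.0353328.
Normalizing constant: 0.27·0.0481723 + 0.73·0.0484011 = 0.0483393.
P(II | observation) = 0.0353328 / 0.0483393 = 0.730933.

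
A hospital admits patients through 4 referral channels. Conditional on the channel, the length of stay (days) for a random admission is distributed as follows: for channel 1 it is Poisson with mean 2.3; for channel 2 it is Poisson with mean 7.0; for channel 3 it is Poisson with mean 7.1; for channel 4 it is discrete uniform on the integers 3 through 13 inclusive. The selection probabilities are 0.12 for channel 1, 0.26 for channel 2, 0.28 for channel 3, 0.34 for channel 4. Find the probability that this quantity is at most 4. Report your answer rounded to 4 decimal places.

Conditional on each channel, P(X ≤ 4): 1: 0.916249; 2: 0.172992; 3: 0.164063; 4: 0.181818.
By total probability, P(X ≤ 4) = 0.12·0.916249 + 0.26·0.172992 + 0.28·0.164063 + 0.34·0.181818 = 0.262684.

0.2627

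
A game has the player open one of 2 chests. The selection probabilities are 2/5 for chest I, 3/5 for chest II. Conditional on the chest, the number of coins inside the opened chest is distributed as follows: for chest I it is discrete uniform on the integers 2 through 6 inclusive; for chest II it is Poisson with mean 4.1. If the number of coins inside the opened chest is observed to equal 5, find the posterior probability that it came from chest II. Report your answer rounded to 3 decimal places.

Likelihoods P(X=5 | ·): I: 0.2; II: 0.160004.
Posterior ∝ prior × likelihood. Numerator for II: 0.6·0.160004 = 0.0960024.
Normalizing constant: 0.4·0.2 + 0.6·0.160004 = 0.176002.
P(II | observation) = 0.0960024 / 0.176002 = 0.545461.

0.545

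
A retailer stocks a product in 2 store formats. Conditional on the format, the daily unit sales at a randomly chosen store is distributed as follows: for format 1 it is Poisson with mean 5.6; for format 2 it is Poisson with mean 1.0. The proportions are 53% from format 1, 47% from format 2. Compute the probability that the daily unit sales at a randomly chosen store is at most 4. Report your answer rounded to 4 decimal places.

Conditional on each format, P(X ≤ 4): 1: 0.34215; 2: 0.99634.
By total probability, P(X ≤ 4) = 0.53·0.34215 + 0.47·0.99634 = 0.649619.

0.6496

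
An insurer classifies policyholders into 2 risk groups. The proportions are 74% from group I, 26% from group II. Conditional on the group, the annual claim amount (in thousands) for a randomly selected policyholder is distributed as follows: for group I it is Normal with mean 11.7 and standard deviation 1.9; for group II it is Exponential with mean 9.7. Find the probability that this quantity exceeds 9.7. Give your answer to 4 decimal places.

Conditional on each group, P(X > 9.7): I: 0.853745; II: 0.367879.
By total probability, P(X > 9.7) = 0.74·0.853745 + 0.26·0.367879 = 0.72742.

0.7274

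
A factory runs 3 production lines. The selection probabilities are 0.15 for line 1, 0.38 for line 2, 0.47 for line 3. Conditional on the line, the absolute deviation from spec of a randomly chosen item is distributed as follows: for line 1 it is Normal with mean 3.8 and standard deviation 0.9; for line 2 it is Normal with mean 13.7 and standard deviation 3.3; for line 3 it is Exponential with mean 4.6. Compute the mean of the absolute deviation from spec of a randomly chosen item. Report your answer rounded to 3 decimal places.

7.938

Component means — 1: 3.8; 2: 13.7; 3: 4.6.
E[X] = 0.15·3.8 + 0.38·13.7 + 0.47·4.6 = 7.938.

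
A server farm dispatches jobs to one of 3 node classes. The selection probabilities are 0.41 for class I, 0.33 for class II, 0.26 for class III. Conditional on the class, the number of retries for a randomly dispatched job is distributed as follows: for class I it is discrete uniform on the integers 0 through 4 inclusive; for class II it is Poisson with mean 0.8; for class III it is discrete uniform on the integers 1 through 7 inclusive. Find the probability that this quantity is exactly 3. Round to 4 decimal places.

0.1318

Conditional on each class, P(X = 3): I: 0.2; II: 0.0383427; III: 0.142857.
By total probability, P(X = 3) = 0.41·0.2 + 0.33·0.0383427 + 0.26·0.142857 = 0.131796.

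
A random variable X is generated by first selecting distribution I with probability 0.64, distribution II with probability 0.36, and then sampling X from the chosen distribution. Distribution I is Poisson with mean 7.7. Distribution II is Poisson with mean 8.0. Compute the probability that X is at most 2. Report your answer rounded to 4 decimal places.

Conditional on each component, P(X ≤ 2): I: 0.0173637; II: 0.013754.
By total probability, P(X ≤ 2) = 0.64·0.0173637 + 0.36·0.013754 = 0.0160642.

0.0161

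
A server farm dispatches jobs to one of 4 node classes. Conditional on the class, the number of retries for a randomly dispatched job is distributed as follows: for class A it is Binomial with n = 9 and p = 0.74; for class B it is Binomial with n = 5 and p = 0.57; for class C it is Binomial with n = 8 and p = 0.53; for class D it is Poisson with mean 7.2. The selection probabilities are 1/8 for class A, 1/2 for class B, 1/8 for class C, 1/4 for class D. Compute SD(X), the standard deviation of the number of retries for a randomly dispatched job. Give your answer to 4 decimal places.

Per component, A: μ=6.66, E[X²]=46.0872; B: μ=2.85, E[X²]=9.348; C: μ=4.24, E[X²]=19.9704; D: μ=7.2, E[X²]=59.04.
E[X] = 0.125·6.66 + 0.5·2.85 + 0.125·4.24 + 0.25·7.2 = 4.5875.
E[X²] = 0.125·46.0872 + 0.5·9.348 + 0.125·19.9704 + 0.25·59.04 = 27.6912.
Var(X) = E[X²] − (E[X])² = 27.6912 − 21.0452 = 6.64604.
SD(X) = √6.64604 = 2.57799.

2.5780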